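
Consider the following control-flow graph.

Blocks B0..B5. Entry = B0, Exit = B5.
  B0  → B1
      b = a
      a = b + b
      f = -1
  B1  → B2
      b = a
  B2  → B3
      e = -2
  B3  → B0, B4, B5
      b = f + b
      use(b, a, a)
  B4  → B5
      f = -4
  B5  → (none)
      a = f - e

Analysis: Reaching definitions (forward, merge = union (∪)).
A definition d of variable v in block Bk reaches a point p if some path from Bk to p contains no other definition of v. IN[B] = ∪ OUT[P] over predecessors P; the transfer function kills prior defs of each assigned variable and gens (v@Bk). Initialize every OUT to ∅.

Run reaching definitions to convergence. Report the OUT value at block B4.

Answer: {a@B0, b@B3, e@B2, f@B4}

Derivation:
Converged values:
  B0:   IN={a@B0, b@B3, e@B2, f@B0}   OUT={a@B0, b@B0, e@B2, f@B0}
  B1:   IN={a@B0, b@B0, e@B2, f@B0}   OUT={a@B0, b@B1, e@B2, f@B0}
  B2:   IN={a@B0, b@B1, e@B2, f@B0}   OUT={a@B0, b@B1, e@B2, f@B0}
  B3:   IN={a@B0, b@B1, e@B2, f@B0}   OUT={a@B0, b@B3, e@B2, f@B0}
  B4:   IN={a@B0, b@B3, e@B2, f@B0}   OUT={a@B0, b@B3, e@B2, f@B4}
  B5:   IN={a@B0, b@B3, e@B2, f@B0, f@B4}   OUT={a@B5, b@B3, e@B2, f@B0, f@B4}

Merge at B4: IN[B4] = OUT[B3] = {a@B0, b@B3, e@B2, f@B0}
Applying B4's transfer function to that IN value gives OUT[B4] (row B4 above).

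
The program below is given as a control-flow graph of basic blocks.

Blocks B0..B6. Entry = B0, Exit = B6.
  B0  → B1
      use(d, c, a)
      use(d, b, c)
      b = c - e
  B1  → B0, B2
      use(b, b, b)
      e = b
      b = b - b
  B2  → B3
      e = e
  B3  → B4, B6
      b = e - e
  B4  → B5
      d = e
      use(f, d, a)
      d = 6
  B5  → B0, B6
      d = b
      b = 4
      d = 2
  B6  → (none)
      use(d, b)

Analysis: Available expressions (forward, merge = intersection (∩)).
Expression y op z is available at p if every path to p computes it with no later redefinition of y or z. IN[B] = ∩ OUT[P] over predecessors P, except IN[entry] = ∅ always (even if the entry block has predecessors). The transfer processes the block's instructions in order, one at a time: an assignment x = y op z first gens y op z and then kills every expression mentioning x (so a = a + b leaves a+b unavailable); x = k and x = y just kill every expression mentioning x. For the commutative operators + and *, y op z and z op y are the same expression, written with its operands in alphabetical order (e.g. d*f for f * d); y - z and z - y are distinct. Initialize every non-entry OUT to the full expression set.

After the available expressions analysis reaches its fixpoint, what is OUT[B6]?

Answer: {e-e}

Derivation:
Converged values:
  B0:   IN={}   OUT={c-e}
  B1:   IN={c-e}   OUT={}
  B2:   IN={}   OUT={}
  B3:   IN={}   OUT={e-e}
  B4:   IN={e-e}   OUT={e-e}
  B5:   IN={e-e}   OUT={e-e}
  B6:   IN={e-e}   OUT={e-e}

Merge at B6: IN[B6] = OUT[B3] ∩ OUT[B5] = {e-e}
Applying B6's transfer function to that IN value gives OUT[B6] (row B6 above).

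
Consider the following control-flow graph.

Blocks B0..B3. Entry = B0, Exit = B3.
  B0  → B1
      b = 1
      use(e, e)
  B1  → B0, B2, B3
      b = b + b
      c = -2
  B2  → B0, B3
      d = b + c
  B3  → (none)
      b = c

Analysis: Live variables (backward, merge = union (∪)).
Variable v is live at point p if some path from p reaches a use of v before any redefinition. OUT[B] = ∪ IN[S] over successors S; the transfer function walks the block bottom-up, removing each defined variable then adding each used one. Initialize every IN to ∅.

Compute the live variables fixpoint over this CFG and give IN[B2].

Answer: {b, c, e}

Derivation:
Fixpoint table:
  B0:  IN={e}  OUT={b, e}
  B1:  IN={b, e}  OUT={b, c, e}
  B2:  IN={b, c, e}  OUT={c, e}
  B3:  IN={c}  OUT={}

Merge at B2: OUT[B2] = IN[B0] ⊔ IN[B3] = {c, e}
Applying B2's transfer function to that OUT value gives IN[B2] (row B2 above).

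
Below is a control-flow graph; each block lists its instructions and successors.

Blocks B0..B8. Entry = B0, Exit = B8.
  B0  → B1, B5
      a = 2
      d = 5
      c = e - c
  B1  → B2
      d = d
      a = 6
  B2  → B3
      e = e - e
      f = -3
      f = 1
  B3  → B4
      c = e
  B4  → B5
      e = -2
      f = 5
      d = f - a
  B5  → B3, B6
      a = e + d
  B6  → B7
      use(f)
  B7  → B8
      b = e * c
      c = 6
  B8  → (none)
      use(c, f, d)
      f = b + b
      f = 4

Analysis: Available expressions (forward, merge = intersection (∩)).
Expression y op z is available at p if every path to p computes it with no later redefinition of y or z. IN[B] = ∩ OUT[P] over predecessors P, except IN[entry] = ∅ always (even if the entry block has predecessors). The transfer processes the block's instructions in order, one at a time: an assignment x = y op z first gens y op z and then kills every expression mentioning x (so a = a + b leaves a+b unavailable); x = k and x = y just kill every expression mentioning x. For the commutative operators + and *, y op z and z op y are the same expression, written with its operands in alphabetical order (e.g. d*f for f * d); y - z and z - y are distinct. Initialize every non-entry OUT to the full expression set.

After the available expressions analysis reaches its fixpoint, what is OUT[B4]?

Answer: {f-a}

Working:
Fixpoint table:
  B0: | IN={} | OUT={}
  B1: | IN={} | OUT={}
  B2: | IN={} | OUT={}
  B3: | IN={} | OUT={}
  B4: | IN={} | OUT={f-a}
  B5: | IN={} | OUT={d+e}
  B6: | IN={d+e} | OUT={d+e}
  B7: | IN={d+e} | OUT={d+e}
  B8: | IN={d+e} | OUT={b+b, d+e}

Merge at B4: IN[B4] = OUT[B3] = {}
Applying B4's transfer function to that IN value gives OUT[B4] (row B4 above).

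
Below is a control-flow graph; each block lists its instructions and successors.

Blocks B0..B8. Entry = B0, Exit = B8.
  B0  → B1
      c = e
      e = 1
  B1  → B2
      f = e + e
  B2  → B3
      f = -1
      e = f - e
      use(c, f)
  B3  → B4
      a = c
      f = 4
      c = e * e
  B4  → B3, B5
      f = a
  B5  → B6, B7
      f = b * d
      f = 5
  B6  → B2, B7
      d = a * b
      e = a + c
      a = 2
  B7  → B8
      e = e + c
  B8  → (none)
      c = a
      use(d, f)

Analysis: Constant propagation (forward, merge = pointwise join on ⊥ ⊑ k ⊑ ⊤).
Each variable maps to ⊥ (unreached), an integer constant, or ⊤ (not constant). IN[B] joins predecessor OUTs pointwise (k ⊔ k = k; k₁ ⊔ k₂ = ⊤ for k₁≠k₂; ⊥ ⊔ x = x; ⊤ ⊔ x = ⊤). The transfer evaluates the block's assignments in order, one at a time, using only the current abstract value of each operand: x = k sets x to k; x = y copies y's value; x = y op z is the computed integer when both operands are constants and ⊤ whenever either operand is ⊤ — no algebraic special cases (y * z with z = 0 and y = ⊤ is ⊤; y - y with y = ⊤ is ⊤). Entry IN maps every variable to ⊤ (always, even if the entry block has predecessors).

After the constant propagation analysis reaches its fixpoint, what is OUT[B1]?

Fixpoint table:
  B0: | IN=(all ⊤) | OUT={e:1; rest ⊤}
  B1: | IN={e:1; rest ⊤} | OUT={e:1, f:2; rest ⊤}
  B2: | IN=(all ⊤) | OUT={f:-1; rest ⊤}
  B3: | IN=(all ⊤) | OUT={f:4; rest ⊤}
  B4: | IN={f:4; rest ⊤} | OUT=(all ⊤)
  B5: | IN=(all ⊤) | OUT={f:5; rest ⊤}
  B6: | IN={f:5; rest ⊤} | OUT={a:2, f:5; rest ⊤}
  B7: | IN={f:5; rest ⊤} | OUT={f:5; rest ⊤}
  B8: | IN={f:5; rest ⊤} | OUT={f:5; rest ⊤}

Merge at B1: IN[B1] = OUT[B0] = {a: ⊤, b: ⊤, c: ⊤, d: ⊤, e: 1, f: ⊤}
Applying B1's transfer function to that IN value gives OUT[B1] (row B1 above).

Answer: {a: ⊤, b: ⊤, c: ⊤, d: ⊤, e: 1, f: 2}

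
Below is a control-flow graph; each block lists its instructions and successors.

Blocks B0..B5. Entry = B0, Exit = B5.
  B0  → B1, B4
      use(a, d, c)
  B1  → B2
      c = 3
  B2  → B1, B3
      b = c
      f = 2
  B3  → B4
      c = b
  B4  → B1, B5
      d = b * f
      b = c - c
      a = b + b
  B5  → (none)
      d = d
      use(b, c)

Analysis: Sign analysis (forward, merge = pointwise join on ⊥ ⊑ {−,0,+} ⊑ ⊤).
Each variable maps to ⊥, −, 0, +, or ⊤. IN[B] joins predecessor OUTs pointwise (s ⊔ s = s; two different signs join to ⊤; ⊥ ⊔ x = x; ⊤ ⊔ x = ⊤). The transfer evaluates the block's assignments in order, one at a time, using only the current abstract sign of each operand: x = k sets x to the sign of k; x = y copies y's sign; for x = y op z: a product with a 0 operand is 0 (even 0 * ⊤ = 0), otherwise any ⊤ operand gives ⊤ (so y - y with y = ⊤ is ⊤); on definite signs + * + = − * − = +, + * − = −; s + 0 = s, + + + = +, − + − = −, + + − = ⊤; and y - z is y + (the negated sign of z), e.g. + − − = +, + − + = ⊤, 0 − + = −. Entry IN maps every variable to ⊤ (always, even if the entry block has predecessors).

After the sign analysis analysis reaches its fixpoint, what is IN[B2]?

Fixpoint table:
  B0: | IN=(all ⊤) | OUT=(all ⊤)
  B1: | IN=(all ⊤) | OUT={c:+; rest ⊤}
  B2: | IN={c:+; rest ⊤} | OUT={b:+, c:+, f:+; rest ⊤}
  B3: | IN={b:+, c:+, f:+; rest ⊤} | OUT={b:+, c:+, f:+; rest ⊤}
  B4: | IN=(all ⊤) | OUT=(all ⊤)
  B5: | IN=(all ⊤) | OUT=(all ⊤)

Merge at B2: IN[B2] = OUT[B1] = {a: ⊤, b: ⊤, c: +, d: ⊤, e: ⊤, f: ⊤}

Answer: {a: ⊤, b: ⊤, c: +, d: ⊤, e: ⊤, f: ⊤}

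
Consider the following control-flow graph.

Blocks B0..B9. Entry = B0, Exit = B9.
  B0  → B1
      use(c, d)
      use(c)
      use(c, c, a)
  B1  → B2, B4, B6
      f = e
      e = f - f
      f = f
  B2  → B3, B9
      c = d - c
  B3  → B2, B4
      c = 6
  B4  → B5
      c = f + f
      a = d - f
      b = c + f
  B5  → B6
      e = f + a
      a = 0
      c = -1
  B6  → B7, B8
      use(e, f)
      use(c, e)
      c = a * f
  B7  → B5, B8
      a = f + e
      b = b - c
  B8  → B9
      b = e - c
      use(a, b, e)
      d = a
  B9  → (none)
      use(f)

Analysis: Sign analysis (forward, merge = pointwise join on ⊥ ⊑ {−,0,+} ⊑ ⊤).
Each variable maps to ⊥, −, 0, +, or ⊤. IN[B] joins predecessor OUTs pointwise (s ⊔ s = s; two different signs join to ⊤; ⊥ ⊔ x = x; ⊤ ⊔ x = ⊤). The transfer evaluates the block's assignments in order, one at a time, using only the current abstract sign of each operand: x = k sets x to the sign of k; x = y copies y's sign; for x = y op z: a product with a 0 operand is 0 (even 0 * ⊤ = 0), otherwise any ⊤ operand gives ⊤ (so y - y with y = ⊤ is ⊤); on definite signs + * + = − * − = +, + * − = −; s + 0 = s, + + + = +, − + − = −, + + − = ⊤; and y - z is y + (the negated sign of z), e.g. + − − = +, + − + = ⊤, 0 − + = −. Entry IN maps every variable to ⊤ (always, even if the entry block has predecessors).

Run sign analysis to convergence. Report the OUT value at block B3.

Per-block solution:
  B0:   IN=(all ⊤)   OUT=(all ⊤)
  B1:   IN=(all ⊤)   OUT=(all ⊤)
  B2:   IN=(all ⊤)   OUT=(all ⊤)
  B3:   IN=(all ⊤)   OUT={c:+; rest ⊤}
  B4:   IN=(all ⊤)   OUT=(all ⊤)
  B5:   IN=(all ⊤)   OUT={a:0, c:-; rest ⊤}
  B6:   IN=(all ⊤)   OUT=(all ⊤)
  B7:   IN=(all ⊤)   OUT=(all ⊤)
  B8:   IN=(all ⊤)   OUT=(all ⊤)
  B9:   IN=(all ⊤)   OUT=(all ⊤)

Merge at B3: IN[B3] = OUT[B2] = {a: ⊤, b: ⊤, c: ⊤, d: ⊤, e: ⊤, f: ⊤}
Applying B3's transfer function to that IN value gives OUT[B3] (row B3 above).

Answer: {a: ⊤, b: ⊤, c: +, d: ⊤, e: ⊤, f: ⊤}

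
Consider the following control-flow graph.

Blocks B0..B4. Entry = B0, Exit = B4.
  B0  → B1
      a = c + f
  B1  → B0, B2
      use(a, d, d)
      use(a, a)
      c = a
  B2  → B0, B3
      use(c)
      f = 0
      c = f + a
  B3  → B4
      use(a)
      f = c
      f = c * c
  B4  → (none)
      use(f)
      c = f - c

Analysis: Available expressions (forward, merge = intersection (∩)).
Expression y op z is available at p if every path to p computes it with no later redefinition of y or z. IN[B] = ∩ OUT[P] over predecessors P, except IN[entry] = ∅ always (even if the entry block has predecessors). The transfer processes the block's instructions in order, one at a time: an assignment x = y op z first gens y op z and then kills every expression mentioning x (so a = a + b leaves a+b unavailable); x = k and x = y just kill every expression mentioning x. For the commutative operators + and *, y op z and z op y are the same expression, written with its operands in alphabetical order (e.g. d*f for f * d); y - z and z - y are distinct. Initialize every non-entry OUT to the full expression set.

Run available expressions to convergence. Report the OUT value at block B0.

Answer: {c+f}

Trace:
Converged values:
  B0: | IN={} | OUT={c+f}
  B1: | IN={c+f} | OUT={}
  B2: | IN={} | OUT={a+f}
  B3: | IN={a+f} | OUT={c*c}
  B4: | IN={c*c} | OUT={}

Merge at B0 (entry node, so the boundary value {} is joined with the incoming edge(s)): IN[B0] = {} ∩ OUT[B1] ∩ OUT[B2] = {}
Applying B0's transfer function to that IN value gives OUT[B0] (row B0 above).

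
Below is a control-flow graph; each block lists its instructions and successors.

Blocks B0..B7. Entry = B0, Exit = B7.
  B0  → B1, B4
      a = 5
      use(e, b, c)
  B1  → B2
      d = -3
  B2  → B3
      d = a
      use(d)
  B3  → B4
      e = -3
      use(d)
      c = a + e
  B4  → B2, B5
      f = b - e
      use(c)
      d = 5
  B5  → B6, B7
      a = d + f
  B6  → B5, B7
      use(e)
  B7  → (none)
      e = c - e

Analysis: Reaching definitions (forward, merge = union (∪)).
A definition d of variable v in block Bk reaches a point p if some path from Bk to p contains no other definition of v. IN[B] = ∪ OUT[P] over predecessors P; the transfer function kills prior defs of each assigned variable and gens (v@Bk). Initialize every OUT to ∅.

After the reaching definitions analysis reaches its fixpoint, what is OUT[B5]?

Answer: {a@B5, c@B3, d@B4, e@B3, f@B4}

Trace:
Converged values:
  B0:  IN={}  OUT={a@B0}
  B1:  IN={a@B0}  OUT={a@B0, d@B1}
  B2:  IN={a@B0, c@B3, d@B1, d@B4, e@B3, f@B4}  OUT={a@B0, c@B3, d@B2, e@B3, f@B4}
  B3:  IN={a@B0, c@B3, d@B2, e@B3, f@B4}  OUT={a@B0, c@B3, d@B2, e@B3, f@B4}
  B4:  IN={a@B0, c@B3, d@B2, e@B3, f@B4}  OUT={a@B0, c@B3, d@B4, e@B3, f@B4}
  B5:  IN={a@B0, a@B5, c@B3, d@B4, e@B3, f@B4}  OUT={a@B5, c@B3, d@B4, e@B3, f@B4}
  B6:  IN={a@B5, c@B3, d@B4, e@B3, f@B4}  OUT={a@B5, c@B3, d@B4, e@B3, f@B4}
  B7:  IN={a@B5, c@B3, d@B4, e@B3, f@B4}  OUT={a@B5, c@B3, d@B4, e@B7, f@B4}

Merge at B5: IN[B5] = OUT[B4] ⊔ OUT[B6] = {a@B0, a@B5, c@B3, d@B4, e@B3, f@B4}
Applying B5's transfer function to that IN value gives OUT[B5] (row B5 above).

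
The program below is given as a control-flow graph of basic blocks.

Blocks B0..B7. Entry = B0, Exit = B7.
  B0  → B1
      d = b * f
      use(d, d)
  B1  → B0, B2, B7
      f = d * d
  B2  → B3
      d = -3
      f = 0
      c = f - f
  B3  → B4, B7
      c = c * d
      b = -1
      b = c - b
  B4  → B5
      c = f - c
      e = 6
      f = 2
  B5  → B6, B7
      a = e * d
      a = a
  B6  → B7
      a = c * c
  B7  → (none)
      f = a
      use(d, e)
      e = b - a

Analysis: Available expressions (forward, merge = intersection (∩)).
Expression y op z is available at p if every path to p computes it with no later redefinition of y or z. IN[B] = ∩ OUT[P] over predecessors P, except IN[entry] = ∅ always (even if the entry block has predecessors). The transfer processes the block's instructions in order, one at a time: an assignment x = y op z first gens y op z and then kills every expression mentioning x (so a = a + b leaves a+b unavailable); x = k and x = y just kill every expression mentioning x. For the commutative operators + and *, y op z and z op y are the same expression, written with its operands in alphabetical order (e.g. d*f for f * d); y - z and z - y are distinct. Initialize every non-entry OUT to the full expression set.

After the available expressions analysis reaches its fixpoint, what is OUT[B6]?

Per-block solution:
  B0: | IN={} | OUT={b*f}
  B1: | IN={b*f} | OUT={d*d}
  B2: | IN={d*d} | OUT={f-f}
  B3: | IN={f-f} | OUT={f-f}
  B4: | IN={f-f} | OUT={}
  B5: | IN={} | OUT={d*e}
  B6: | IN={d*e} | OUT={c*c, d*e}
  B7: | IN={} | OUT={b-a}

Merge at B6: IN[B6] = OUT[B5] = {d*e}
Applying B6's transfer function to that IN value gives OUT[B6] (row B6 above).

Answer: {c*c, d*e}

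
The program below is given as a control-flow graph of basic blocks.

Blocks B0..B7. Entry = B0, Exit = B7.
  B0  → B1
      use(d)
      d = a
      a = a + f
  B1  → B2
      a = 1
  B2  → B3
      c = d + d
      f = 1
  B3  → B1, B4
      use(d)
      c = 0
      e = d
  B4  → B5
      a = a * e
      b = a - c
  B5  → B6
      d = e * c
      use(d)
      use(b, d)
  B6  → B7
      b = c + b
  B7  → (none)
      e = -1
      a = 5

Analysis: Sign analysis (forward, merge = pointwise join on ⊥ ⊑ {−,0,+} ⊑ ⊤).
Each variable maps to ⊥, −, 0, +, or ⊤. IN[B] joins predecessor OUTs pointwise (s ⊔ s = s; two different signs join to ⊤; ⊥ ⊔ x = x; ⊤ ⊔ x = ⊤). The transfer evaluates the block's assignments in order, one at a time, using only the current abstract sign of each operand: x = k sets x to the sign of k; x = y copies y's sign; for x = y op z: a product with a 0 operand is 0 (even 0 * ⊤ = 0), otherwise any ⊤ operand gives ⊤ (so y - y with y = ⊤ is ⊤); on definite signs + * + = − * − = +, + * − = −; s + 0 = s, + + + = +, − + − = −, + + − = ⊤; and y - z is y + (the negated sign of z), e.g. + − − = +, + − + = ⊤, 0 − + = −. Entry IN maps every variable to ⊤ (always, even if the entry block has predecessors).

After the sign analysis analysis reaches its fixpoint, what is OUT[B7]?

Converged values:
  B0: | IN=(all ⊤) | OUT=(all ⊤)
  B1: | IN=(all ⊤) | OUT={a:+; rest ⊤}
  B2: | IN={a:+; rest ⊤} | OUT={a:+, f:+; rest ⊤}
  B3: | IN={a:+, f:+; rest ⊤} | OUT={a:+, c:0, f:+; rest ⊤}
  B4: | IN={a:+, c:0, f:+; rest ⊤} | OUT={c:0, f:+; rest ⊤}
  B5: | IN={c:0, f:+; rest ⊤} | OUT={c:0, d:0, f:+; rest ⊤}
  B6: | IN={c:0, d:0, f:+; rest ⊤} | OUT={c:0, d:0, f:+; rest ⊤}
  B7: | IN={c:0, d:0, f:+; rest ⊤} | OUT={a:+, c:0, d:0, e:-, f:+; rest ⊤}

Merge at B7: IN[B7] = OUT[B6] = {a: ⊤, b: ⊤, c: 0, d: 0, e: ⊤, f: +}
Applying B7's transfer function to that IN value gives OUT[B7] (row B7 above).

Answer: {a: +, b: ⊤, c: 0, d: 0, e: -, f: +}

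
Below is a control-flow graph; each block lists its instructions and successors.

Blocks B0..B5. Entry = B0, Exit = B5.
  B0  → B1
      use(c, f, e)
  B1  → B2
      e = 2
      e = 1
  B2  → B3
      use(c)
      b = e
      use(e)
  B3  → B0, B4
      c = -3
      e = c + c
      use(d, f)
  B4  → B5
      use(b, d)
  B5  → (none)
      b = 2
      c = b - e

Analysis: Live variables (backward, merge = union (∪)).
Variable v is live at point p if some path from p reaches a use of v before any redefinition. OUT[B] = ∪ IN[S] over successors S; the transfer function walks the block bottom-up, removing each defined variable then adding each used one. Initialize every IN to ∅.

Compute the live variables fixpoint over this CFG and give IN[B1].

Answer: {c, d, f}

Derivation:
Per-block solution:
  B0: | IN={c, d, e, f} | OUT={c, d, f}
  B1: | IN={c, d, f} | OUT={c, d, e, f}
  B2: | IN={c, d, e, f} | OUT={b, d, f}
  B3: | IN={b, d, f} | OUT={b, c, d, e, f}
  B4: | IN={b, d, e} | OUT={e}
  B5: | IN={e} | OUT={}

Merge at B1: OUT[B1] = IN[B2] = {c, d, e, f}
Applying B1's transfer function to that OUT value gives IN[B1] (row B1 above).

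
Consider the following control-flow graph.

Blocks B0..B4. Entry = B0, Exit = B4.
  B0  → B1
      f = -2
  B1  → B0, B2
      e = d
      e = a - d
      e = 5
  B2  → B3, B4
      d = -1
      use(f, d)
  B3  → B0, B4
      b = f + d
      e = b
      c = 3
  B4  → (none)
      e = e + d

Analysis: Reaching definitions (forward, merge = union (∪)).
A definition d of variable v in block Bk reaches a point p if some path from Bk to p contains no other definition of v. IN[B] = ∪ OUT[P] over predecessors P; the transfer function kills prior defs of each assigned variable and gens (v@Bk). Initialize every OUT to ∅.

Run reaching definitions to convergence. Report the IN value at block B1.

Answer: {b@B3, c@B3, d@B2, e@B1, e@B3, f@B0}

Derivation:
Fixpoint table:
  B0:  IN={b@B3, c@B3, d@B2, e@B1, e@B3, f@B0}  OUT={b@B3, c@B3, d@B2, e@B1, e@B3, f@B0}
  B1:  IN={b@B3, c@B3, d@B2, e@B1, e@B3, f@B0}  OUT={b@B3, c@B3, d@B2, e@B1, f@B0}
  B2:  IN={b@B3, c@B3, d@B2, e@B1, f@B0}  OUT={b@B3, c@B3, d@B2, e@B1, f@B0}
  B3:  IN={b@B3, c@B3, d@B2, e@B1, f@B0}  OUT={b@B3, c@B3, d@B2, e@B3, f@B0}
  B4:  IN={b@B3, c@B3, d@B2, e@B1, e@B3, f@B0}  OUT={b@B3, c@B3, d@B2, e@B4, f@B0}

Merge at B1: IN[B1] = OUT[B0] = {b@B3, c@B3, d@B2, e@B1, e@B3, f@B0}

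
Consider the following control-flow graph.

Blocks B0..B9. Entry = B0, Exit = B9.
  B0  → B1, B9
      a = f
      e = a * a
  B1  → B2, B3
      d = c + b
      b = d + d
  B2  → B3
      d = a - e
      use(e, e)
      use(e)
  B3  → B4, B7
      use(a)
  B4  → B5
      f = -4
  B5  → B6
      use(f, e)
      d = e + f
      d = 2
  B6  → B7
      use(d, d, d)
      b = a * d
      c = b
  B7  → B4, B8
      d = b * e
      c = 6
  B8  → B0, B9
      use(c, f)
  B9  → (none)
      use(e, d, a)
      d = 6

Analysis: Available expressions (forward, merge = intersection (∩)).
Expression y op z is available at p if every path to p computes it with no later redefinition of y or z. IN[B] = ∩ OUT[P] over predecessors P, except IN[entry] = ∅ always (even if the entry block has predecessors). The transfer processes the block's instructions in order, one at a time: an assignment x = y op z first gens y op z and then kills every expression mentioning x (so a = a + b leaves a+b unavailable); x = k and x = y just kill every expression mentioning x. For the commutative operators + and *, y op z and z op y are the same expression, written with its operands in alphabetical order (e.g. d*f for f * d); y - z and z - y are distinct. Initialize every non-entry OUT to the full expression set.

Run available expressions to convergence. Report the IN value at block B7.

Answer: {a*a}

Trace:
Converged values:
  B0:  IN={}  OUT={a*a}
  B1:  IN={a*a}  OUT={a*a, d+d}
  B2:  IN={a*a, d+d}  OUT={a*a, a-e}
  B3:  IN={a*a}  OUT={a*a}
  B4:  IN={a*a}  OUT={a*a}
  B5:  IN={a*a}  OUT={a*a, e+f}
  B6:  IN={a*a, e+f}  OUT={a*a, a*d, e+f}
  B7:  IN={a*a}  OUT={a*a, b*e}
  B8:  IN={a*a, b*e}  OUT={a*a, b*e}
  B9:  IN={a*a}  OUT={a*a}

Merge at B7: IN[B7] = OUT[B3] ∩ OUT[B6] = {a*a}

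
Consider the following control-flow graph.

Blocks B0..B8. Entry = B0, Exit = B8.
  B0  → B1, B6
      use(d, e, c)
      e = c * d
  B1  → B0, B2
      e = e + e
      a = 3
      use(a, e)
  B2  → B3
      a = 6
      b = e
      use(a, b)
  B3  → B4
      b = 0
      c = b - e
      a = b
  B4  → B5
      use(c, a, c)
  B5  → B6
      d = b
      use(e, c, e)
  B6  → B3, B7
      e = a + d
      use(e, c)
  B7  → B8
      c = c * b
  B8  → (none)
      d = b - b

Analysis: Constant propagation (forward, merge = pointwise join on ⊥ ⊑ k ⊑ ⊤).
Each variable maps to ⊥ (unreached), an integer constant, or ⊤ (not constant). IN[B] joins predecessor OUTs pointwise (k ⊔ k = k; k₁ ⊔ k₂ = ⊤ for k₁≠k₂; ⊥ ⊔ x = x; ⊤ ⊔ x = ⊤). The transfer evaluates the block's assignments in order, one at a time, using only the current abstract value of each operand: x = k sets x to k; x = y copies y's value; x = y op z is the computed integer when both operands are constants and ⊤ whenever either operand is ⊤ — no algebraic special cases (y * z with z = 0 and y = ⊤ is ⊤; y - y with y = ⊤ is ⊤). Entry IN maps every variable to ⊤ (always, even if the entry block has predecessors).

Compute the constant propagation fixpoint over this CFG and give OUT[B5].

Answer: {a: 0, b: 0, c: ⊤, d: 0, e: ⊤, f: ⊤}

Derivation:
Per-block solution:
  B0:   IN=(all ⊤)   OUT=(all ⊤)
  B1:   IN=(all ⊤)   OUT={a:3; rest ⊤}
  B2:   IN={a:3; rest ⊤}   OUT={a:6; rest ⊤}
  B3:   IN=(all ⊤)   OUT={a:0, b:0; rest ⊤}
  B4:   IN={a:0, b:0; rest ⊤}   OUT={a:0, b:0; rest ⊤}
  B5:   IN={a:0, b:0; rest ⊤}   OUT={a:0, b:0, d:0; rest ⊤}
  B6:   IN=(all ⊤)   OUT=(all ⊤)
  B7:   IN=(all ⊤)   OUT=(all ⊤)
  B8:   IN=(all ⊤)   OUT=(all ⊤)

Merge at B5: IN[B5] = OUT[B4] = {a: 0, b: 0, c: ⊤, d: ⊤, e: ⊤, f: ⊤}
Applying B5's transfer function to that IN value gives OUT[B5] (row B5 above).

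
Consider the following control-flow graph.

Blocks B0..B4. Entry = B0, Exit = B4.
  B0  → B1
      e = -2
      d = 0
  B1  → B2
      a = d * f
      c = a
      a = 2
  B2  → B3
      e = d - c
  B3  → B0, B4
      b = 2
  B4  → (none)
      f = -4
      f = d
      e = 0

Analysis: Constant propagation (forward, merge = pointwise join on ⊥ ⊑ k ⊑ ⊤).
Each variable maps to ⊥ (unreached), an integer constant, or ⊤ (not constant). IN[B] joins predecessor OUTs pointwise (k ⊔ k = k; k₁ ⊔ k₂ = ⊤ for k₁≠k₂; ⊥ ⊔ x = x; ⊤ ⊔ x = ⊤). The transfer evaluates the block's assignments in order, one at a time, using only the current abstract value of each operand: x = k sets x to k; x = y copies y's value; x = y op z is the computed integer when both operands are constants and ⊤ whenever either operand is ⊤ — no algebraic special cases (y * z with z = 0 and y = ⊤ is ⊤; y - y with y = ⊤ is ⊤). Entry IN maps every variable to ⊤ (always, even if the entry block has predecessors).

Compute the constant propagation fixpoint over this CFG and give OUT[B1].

Fixpoint table:
  B0:   IN=(all ⊤)   OUT={d:0, e:-2; rest ⊤}
  B1:   IN={d:0, e:-2; rest ⊤}   OUT={a:2, d:0, e:-2; rest ⊤}
  B2:   IN={a:2, d:0, e:-2; rest ⊤}   OUT={a:2, d:0; rest ⊤}
  B3:   IN={a:2, d:0; rest ⊤}   OUT={a:2, b:2, d:0; rest ⊤}
  B4:   IN={a:2, b:2, d:0; rest ⊤}   OUT={a:2, b:2, d:0, e:0, f:0; rest ⊤}

Merge at B1: IN[B1] = OUT[B0] = {a: ⊤, b: ⊤, c: ⊤, d: 0, e: -2, f: ⊤}
Applying B1's transfer function to that IN value gives OUT[B1] (row B1 above).

Answer: {a: 2, b: ⊤, c: ⊤, d: 0, e: -2, f: ⊤}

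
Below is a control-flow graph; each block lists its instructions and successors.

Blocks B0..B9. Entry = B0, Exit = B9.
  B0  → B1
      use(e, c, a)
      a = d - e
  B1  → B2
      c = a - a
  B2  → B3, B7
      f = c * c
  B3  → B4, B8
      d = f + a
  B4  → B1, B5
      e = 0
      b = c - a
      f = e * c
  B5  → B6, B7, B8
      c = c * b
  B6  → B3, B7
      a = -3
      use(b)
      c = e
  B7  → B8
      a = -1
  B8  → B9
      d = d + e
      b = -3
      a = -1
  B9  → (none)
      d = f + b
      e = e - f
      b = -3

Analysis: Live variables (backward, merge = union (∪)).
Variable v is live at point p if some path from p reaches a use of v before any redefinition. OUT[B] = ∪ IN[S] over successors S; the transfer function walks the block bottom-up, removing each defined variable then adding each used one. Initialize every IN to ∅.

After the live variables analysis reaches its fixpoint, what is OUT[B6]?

Answer: {a, c, d, e, f}

Working:
Per-block solution:
  B0:  IN={a, c, d, e}  OUT={a, d, e}
  B1:  IN={a, d, e}  OUT={a, c, d, e}
  B2:  IN={a, c, d, e}  OUT={a, c, d, e, f}
  B3:  IN={a, c, e, f}  OUT={a, c, d, e, f}
  B4:  IN={a, c, d}  OUT={a, b, c, d, e, f}
  B5:  IN={b, c, d, e, f}  OUT={b, d, e, f}
  B6:  IN={b, d, e, f}  OUT={a, c, d, e, f}
  B7:  IN={d, e, f}  OUT={d, e, f}
  B8:  IN={d, e, f}  OUT={b, e, f}
  B9:  IN={b, e, f}  OUT={}

Merge at B6: OUT[B6] = IN[B3] ⊔ IN[B7] = {a, c, d, e, f}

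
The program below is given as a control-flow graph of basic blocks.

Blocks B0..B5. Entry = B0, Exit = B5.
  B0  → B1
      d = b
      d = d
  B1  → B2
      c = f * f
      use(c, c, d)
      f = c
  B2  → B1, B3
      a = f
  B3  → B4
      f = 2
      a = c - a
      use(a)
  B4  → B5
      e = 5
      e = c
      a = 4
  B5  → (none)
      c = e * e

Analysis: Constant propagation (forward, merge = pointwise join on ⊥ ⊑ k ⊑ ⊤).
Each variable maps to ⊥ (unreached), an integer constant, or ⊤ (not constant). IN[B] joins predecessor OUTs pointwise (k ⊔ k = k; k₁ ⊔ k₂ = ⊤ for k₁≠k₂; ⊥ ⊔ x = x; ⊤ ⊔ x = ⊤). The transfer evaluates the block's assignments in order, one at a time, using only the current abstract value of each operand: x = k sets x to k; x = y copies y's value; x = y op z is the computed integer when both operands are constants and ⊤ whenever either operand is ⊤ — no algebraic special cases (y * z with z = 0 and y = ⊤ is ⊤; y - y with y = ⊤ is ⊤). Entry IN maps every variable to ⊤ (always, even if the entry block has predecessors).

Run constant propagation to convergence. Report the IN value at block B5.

Answer: {a: 4, b: ⊤, c: ⊤, d: ⊤, e: ⊤, f: 2}

Working:
Per-block solution:
  B0:   IN=(all ⊤)   OUT=(all ⊤)
  B1:   IN=(all ⊤)   OUT=(all ⊤)
  B2:   IN=(all ⊤)   OUT=(all ⊤)
  B3:   IN=(all ⊤)   OUT={f:2; rest ⊤}
  B4:   IN={f:2; rest ⊤}   OUT={a:4, f:2; rest ⊤}
  B5:   IN={a:4, f:2; rest ⊤}   OUT={a:4, f:2; rest ⊤}

Merge at B5: IN[B5] = OUT[B4] = {a: 4, b: ⊤, c: ⊤, d: ⊤, e: ⊤, f: 2}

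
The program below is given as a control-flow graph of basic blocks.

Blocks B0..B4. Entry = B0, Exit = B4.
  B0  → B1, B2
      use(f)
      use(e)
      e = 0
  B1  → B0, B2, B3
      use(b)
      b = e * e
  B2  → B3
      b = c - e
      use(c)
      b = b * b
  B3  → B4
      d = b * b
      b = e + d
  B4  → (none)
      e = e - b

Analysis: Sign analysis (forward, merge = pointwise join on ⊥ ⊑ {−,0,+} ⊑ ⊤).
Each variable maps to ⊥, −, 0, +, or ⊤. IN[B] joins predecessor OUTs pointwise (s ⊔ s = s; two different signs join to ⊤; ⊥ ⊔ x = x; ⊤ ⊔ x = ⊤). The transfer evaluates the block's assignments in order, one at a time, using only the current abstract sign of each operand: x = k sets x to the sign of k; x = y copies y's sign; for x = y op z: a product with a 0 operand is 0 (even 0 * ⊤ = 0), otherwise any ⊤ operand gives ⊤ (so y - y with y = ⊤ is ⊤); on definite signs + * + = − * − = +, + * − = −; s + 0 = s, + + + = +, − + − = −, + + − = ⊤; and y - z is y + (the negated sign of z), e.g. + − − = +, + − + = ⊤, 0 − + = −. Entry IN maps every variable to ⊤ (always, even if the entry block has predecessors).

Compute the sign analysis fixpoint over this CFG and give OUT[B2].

Fixpoint table:
  B0:   IN=(all ⊤)   OUT={e:0; rest ⊤}
  B1:   IN={e:0; rest ⊤}   OUT={b:0, e:0; rest ⊤}
  B2:   IN={e:0; rest ⊤}   OUT={e:0; rest ⊤}
  B3:   IN={e:0; rest ⊤}   OUT={e:0; rest ⊤}
  B4:   IN={e:0; rest ⊤}   OUT=(all ⊤)

Merge at B2: IN[B2] = OUT[B0] ⊔ OUT[B1] = {a: ⊤, b: ⊤, c: ⊤, d: ⊤, e: 0, f: ⊤}
Applying B2's transfer function to that IN value gives OUT[B2] (row B2 above).

Answer: {a: ⊤, b: ⊤, c: ⊤, d: ⊤, e: 0, f: ⊤}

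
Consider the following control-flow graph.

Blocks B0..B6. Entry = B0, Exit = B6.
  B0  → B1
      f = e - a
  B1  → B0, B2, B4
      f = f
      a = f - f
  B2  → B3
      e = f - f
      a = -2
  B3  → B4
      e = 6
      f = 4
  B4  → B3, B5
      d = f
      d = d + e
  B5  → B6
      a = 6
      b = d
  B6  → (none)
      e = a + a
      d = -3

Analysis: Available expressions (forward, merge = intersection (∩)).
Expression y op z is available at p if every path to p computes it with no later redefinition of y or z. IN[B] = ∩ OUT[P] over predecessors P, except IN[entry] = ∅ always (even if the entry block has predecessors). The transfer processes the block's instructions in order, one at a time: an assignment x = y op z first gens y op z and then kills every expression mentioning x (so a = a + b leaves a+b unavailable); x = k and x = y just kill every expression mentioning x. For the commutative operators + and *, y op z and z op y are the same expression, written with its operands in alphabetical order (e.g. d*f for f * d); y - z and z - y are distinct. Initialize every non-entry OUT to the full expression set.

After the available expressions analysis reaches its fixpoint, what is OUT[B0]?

Per-block solution:
  B0:   IN={}   OUT={e-a}
  B1:   IN={e-a}   OUT={f-f}
  B2:   IN={f-f}   OUT={f-f}
  B3:   IN={}   OUT={}
  B4:   IN={}   OUT={}
  B5:   IN={}   OUT={}
  B6:   IN={}   OUT={a+a}

Merge at B0 (entry node, so the boundary value {} is joined with the incoming edge(s)): IN[B0] = {} ∩ OUT[B1] = {}
Applying B0's transfer function to that IN value gives OUT[B0] (row B0 above).

Answer: {e-a}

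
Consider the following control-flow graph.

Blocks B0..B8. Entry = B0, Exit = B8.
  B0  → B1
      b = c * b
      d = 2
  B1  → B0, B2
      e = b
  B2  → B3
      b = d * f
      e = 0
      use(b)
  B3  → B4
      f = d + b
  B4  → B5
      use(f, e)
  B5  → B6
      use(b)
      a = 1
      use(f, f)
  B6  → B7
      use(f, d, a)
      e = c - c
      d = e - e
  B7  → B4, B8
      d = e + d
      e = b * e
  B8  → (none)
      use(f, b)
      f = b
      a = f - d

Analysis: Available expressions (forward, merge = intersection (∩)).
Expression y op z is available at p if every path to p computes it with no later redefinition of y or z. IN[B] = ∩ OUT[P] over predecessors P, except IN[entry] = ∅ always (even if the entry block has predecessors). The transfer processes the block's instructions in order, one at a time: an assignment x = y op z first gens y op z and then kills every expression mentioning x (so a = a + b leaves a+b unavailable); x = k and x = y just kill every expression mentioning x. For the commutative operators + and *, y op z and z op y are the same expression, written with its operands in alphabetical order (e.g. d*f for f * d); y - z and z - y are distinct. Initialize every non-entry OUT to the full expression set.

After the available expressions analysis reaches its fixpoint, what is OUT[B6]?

Answer: {c-c, e-e}

Working:
Converged values:
  B0:   IN={}   OUT={}
  B1:   IN={}   OUT={}
  B2:   IN={}   OUT={d*f}
  B3:   IN={d*f}   OUT={b+d}
  B4:   IN={}   OUT={}
  B5:   IN={}   OUT={}
  B6:   IN={}   OUT={c-c, e-e}
  B7:   IN={c-c, e-e}   OUT={c-c}
  B8:   IN={c-c}   OUT={c-c, f-d}

Merge at B6: IN[B6] = OUT[B5] = {}
Applying B6's transfer function to that IN value gives OUT[B6] (row B6 above).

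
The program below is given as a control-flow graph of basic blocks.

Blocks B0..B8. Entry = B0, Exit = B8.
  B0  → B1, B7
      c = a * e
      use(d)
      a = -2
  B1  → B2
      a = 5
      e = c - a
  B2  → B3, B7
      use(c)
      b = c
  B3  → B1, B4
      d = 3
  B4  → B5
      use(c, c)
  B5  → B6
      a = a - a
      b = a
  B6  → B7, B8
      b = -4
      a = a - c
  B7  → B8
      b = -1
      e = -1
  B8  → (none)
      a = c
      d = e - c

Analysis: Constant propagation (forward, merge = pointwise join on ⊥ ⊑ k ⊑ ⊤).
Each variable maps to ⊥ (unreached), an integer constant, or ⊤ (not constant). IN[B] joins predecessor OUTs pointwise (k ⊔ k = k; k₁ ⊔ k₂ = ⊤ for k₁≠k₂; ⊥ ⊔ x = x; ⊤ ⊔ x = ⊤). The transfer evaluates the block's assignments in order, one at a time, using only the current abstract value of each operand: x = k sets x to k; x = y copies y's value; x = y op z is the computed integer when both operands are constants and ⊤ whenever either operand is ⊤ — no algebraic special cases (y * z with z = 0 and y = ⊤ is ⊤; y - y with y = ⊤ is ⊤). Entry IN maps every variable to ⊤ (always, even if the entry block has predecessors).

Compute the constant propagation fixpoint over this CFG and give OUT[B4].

Answer: {a: 5, b: ⊤, c: ⊤, d: 3, e: ⊤, f: ⊤}

Working:
Per-block solution:
  B0:  IN=(all ⊤)  OUT={a:-2; rest ⊤}
  B1:  IN=(all ⊤)  OUT={a:5; rest ⊤}
  B2:  IN={a:5; rest ⊤}  OUT={a:5; rest ⊤}
  B3:  IN={a:5; rest ⊤}  OUT={a:5, d:3; rest ⊤}
  B4:  IN={a:5, d:3; rest ⊤}  OUT={a:5, d:3; rest ⊤}
  B5:  IN={a:5, d:3; rest ⊤}  OUT={a:0, b:0, d:3; rest ⊤}
  B6:  IN={a:0, b:0, d:3; rest ⊤}  OUT={b:-4, d:3; rest ⊤}
  B7:  IN=(all ⊤)  OUT={b:-1, e:-1; rest ⊤}
  B8:  IN=(all ⊤)  OUT=(all ⊤)

Merge at B4: IN[B4] = OUT[B3] = {a: 5, b: ⊤, c: ⊤, d: 3, e: ⊤, f: ⊤}
Applying B4's transfer function to that IN value gives OUT[B4] (row B4 above).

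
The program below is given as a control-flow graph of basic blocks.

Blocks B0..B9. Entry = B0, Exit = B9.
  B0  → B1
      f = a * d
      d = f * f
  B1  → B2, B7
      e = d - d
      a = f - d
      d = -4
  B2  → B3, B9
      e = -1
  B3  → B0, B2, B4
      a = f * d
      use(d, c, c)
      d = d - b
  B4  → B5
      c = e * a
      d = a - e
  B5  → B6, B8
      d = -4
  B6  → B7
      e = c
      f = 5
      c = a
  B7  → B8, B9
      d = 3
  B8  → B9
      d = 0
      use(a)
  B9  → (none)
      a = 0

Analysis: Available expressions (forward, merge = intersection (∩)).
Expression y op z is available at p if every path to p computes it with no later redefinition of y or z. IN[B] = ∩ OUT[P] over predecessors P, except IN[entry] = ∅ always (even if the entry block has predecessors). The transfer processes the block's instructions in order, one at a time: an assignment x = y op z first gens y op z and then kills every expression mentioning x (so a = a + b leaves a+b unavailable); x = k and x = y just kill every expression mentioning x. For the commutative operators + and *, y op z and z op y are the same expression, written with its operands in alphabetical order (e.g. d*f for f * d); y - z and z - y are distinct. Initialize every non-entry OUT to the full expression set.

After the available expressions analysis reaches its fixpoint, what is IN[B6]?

Answer: {a*e, a-e, f*f}

Trace:
Per-block solution:
  B0: | IN={} | OUT={f*f}
  B1: | IN={f*f} | OUT={f*f}
  B2: | IN={f*f} | OUT={f*f}
  B3: | IN={f*f} | OUT={f*f}
  B4: | IN={f*f} | OUT={a*e, a-e, f*f}
  B5: | IN={a*e, a-e, f*f} | OUT={a*e, a-e, f*f}
  B6: | IN={a*e, a-e, f*f} | OUT={}
  B7: | IN={} | OUT={}
  B8: | IN={} | OUT={}
  B9: | IN={} | OUT={}

Merge at B6: IN[B6] = OUT[B5] = {a*e, a-e, f*f}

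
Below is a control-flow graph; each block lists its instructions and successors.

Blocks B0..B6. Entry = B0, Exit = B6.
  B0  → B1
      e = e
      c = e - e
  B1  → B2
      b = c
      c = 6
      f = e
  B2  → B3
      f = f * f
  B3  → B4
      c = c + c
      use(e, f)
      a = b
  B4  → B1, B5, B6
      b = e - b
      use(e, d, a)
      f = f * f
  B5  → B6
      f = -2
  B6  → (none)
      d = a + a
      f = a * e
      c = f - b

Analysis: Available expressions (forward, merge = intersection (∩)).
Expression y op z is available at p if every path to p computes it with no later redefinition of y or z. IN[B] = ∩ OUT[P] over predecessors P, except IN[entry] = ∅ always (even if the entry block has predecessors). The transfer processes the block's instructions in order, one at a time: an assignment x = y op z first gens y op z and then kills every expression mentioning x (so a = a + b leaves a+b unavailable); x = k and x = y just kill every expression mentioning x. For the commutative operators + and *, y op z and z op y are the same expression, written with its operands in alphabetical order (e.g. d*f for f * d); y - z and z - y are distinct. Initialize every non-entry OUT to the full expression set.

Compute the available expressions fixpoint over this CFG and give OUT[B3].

Answer: {e-e}

Trace:
Fixpoint table:
  B0:   IN={}   OUT={e-e}
  B1:   IN={e-e}   OUT={e-e}
  B2:   IN={e-e}   OUT={e-e}
  B3:   IN={e-e}   OUT={e-e}
  B4:   IN={e-e}   OUT={e-e}
  B5:   IN={e-e}   OUT={e-e}
  B6:   IN={e-e}   OUT={a*e, a+a, e-e, f-b}

Merge at B3: IN[B3] = OUT[B2] = {e-e}
Applying B3's transfer function to that IN value gives OUT[B3] (row B3 above).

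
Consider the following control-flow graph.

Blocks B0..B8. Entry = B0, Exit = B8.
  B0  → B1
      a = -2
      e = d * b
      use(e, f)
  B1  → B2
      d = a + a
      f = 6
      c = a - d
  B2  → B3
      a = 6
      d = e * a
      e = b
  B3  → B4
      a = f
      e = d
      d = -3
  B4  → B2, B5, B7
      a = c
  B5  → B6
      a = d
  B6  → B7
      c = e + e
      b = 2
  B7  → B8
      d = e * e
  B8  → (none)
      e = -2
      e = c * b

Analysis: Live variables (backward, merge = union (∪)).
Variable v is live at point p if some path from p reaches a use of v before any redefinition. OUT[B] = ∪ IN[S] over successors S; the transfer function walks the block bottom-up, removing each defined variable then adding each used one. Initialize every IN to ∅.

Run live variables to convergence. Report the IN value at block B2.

Answer: {b, c, e, f}

Trace:
Fixpoint table:
  B0: | IN={b, d, f} | OUT={a, b, e}
  B1: | IN={a, b, e} | OUT={b, c, e, f}
  B2: | IN={b, c, e, f} | OUT={b, c, d, f}
  B3: | IN={b, c, d, f} | OUT={b, c, d, e, f}
  B4: | IN={b, c, d, e, f} | OUT={b, c, d, e, f}
  B5: | IN={d, e} | OUT={e}
  B6: | IN={e} | OUT={b, c, e}
  B7: | IN={b, c, e} | OUT={b, c}
  B8: | IN={b, c} | OUT={}

Merge at B2: OUT[B2] = IN[B3] = {b, c, d, f}
Applying B2's transfer function to that OUT value gives IN[B2] (row B2 above).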